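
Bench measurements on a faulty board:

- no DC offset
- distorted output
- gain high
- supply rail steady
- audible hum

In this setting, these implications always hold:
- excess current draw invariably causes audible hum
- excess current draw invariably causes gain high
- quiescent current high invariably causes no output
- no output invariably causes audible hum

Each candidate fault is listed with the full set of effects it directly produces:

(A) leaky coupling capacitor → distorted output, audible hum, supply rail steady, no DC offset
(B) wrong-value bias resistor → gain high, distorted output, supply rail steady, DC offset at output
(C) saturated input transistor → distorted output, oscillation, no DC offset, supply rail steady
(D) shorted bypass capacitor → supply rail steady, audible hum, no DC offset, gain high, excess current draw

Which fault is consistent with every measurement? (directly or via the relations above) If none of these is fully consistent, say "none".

none

Per-candidate check:
(A) leaky coupling capacitor — no DC offset ✓; distorted output ✓; gain high ✗; supply rail steady ✓; audible hum ✓
(B) wrong-value bias resistor — fails on no DC offset, audible hum (predicts DC offset at output, not no DC offset)
(C) saturated input transistor — does not account for gain high, audible hum
(D) shorted bypass capacitor — does not account for distorted output
None of the listed candidates fits everything.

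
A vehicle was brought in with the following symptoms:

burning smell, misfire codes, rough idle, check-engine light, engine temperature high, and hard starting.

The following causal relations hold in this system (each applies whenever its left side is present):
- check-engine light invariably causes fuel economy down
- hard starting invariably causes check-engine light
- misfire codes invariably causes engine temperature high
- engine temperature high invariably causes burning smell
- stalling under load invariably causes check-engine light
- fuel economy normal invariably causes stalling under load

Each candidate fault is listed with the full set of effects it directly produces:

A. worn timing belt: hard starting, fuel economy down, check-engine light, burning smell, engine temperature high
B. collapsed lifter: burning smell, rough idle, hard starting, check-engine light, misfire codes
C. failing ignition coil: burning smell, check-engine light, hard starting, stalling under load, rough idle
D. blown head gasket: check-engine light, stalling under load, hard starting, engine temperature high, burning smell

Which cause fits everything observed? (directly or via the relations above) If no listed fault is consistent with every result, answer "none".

Testing each hypothesis:
(A) worn timing belt — burning smell match; misfire codes miss; rough idle miss; check-engine light match; engine temperature high match; hard starting match
(B) collapsed lifter — burning smell match; misfire codes match; rough idle match; check-engine light match; engine temperature high match (via misfire codes → engine temperature high); hard starting match
(C) failing ignition coil — burning smell match; misfire codes miss; rough idle match; check-engine light match; engine temperature high miss; hard starting match
(D) blown head gasket — does not account for misfire codes, rough idle
(B) alone accounts for all the evidence.

B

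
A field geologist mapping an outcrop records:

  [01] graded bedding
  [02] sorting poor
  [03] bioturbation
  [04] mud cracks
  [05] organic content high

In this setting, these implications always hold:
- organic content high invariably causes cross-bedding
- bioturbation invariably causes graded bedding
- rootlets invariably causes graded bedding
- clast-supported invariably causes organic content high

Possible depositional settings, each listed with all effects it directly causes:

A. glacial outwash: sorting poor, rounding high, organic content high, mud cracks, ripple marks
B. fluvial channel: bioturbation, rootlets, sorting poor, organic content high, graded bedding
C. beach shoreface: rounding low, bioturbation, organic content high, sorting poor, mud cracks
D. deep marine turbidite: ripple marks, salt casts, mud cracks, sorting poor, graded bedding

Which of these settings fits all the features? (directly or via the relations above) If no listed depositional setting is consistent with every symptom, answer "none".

For each candidate, compare predicted effects to what was observed:
(A) glacial outwash — does not account for graded bedding, bioturbation
(B) fluvial channel — graded bedding yes; sorting poor yes; bioturbation yes; mud cracks NO; organic content high yes
(C) beach shoreface — graded bedding yes (through bioturbation → graded bedding); sorting poor yes; bioturbation yes; mud cracks yes; organic content high yes
(D) deep marine turbidite — graded bedding yes; sorting poor yes; bioturbation NO; mud cracks yes; organic content high NO
(C) is the only candidate with no mismatches.

C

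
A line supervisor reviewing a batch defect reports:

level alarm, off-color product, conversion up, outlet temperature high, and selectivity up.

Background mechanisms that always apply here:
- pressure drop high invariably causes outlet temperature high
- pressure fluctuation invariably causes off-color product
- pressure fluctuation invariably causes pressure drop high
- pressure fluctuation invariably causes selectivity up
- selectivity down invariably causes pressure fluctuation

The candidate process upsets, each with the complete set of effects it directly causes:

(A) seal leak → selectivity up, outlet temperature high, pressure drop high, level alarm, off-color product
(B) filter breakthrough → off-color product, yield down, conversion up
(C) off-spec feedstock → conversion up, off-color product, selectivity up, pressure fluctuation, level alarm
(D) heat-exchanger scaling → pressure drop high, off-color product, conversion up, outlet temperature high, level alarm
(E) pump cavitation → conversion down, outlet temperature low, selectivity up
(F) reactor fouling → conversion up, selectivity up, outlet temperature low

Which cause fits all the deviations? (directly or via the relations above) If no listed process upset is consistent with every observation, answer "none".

C

For each candidate, compare predicted effects to what was observed:
(A) seal leak — level alarm match; off-color product match; conversion up miss; outlet temperature high match; selectivity up match
(B) filter breakthrough — does not account for level alarm, outlet temperature high, selectivity up
(C) off-spec feedstock — level alarm match; off-color product match; conversion up match; outlet temperature high match (via pressure fluctuation → pressure drop high → outlet temperature high); selectivity up match
(D) heat-exchanger scaling — level alarm match; off-color product match; conversion up match; outlet temperature high match; selectivity up miss
(E) pump cavitation — fails on level alarm, off-color product, conversion up, outlet temperature high (predicts conversion down, not conversion up; predicts outlet temperature low, not outlet temperature high)
(F) reactor fouling — fails on level alarm, off-color product, outlet temperature high (predicts outlet temperature low, not outlet temperature high)
Only (C) is consistent with every observation.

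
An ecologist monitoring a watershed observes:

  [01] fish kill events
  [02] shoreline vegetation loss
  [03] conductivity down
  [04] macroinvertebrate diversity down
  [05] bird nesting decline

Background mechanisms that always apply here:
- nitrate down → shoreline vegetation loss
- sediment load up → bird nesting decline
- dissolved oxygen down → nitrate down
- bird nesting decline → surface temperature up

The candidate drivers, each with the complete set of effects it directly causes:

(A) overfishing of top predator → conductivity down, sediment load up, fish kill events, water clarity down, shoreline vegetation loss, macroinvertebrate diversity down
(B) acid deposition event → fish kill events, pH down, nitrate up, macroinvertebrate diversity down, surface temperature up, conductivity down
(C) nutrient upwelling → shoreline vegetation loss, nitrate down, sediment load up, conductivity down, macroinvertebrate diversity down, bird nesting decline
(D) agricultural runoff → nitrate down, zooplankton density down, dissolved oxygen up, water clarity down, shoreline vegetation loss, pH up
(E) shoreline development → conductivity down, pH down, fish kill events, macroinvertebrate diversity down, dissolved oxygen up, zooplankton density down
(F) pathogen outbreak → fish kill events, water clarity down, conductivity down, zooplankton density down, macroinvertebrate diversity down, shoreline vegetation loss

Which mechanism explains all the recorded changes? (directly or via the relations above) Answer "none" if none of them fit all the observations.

A

For each candidate, compare predicted effects to what was observed:
(A) overfishing of top predator — accounts for every observation (bird nesting decline through sediment load up → bird nesting decline)
(B) acid deposition event — does not account for shoreline vegetation loss, bird nesting decline
(C) nutrient upwelling — does not account for fish kill events
(D) agricultural runoff — fish kill events ✗; shoreline vegetation loss ✓; conductivity down ✗; macroinvertebrate diversity down ✗; bird nesting decline ✗
(E) shoreline development — does not account for shoreline vegetation loss, bird nesting decline
(F) pathogen outbreak — does not account for bird nesting decline
(A) is the only candidate with no mismatches.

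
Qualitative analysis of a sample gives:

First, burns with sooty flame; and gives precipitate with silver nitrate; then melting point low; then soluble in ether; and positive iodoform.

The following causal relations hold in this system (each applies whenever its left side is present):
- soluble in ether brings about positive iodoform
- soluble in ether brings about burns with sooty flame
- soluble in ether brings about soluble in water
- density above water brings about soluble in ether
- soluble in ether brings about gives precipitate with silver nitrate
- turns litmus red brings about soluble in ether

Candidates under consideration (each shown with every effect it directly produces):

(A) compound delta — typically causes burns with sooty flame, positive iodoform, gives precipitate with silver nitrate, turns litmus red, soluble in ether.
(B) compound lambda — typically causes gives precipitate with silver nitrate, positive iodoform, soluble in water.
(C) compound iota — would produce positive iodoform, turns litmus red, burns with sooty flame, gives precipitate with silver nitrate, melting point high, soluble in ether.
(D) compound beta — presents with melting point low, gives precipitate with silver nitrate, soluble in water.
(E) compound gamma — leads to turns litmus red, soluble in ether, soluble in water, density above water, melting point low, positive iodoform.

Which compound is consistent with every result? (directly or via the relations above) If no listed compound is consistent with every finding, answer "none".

E

Checking each candidate against the observations:
(A) compound delta — burns with sooty flame ✓; gives precipitate with silver nitrate ✓; melting point low ✗; soluble in ether ✓; positive iodoform ✓
(B) compound lambda — burns with sooty flame ✗; gives precipitate with silver nitrate ✓; melting point low ✗; soluble in ether ✗; positive iodoform ✓
(C) compound iota — burns with sooty flame ✓; gives precipitate with silver nitrate ✓; melting point low ✗; soluble in ether ✓; positive iodoform ✓
(D) compound beta — burns with sooty flame ✗; gives precipitate with silver nitrate ✓; melting point low ✓; soluble in ether ✗; positive iodoform ✗
(E) compound gamma — burns with sooty flame ✓ (via soluble in ether → burns with sooty flame); gives precipitate with silver nitrate ✓ (via soluble in ether → gives precipitate with silver nitrate); melting point low ✓; soluble in ether ✓; positive iodoform ✓
(E) alone accounts for all the evidence.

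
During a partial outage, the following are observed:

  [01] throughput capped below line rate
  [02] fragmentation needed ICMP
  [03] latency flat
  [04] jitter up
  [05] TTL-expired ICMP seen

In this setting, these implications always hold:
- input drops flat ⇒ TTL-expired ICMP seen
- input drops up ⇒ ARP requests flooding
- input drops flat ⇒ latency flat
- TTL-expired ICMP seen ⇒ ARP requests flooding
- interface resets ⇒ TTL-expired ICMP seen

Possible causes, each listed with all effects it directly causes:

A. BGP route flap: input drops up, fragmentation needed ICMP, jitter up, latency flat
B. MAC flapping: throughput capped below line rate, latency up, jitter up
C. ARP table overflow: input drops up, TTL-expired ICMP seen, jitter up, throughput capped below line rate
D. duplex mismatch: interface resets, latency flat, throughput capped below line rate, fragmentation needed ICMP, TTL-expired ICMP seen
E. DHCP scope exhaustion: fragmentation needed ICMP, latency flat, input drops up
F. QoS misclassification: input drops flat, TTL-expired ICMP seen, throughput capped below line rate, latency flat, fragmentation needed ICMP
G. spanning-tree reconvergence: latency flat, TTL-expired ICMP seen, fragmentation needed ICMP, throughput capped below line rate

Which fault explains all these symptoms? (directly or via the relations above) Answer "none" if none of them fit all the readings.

none

Per-candidate check:
(A) BGP route flap — does not account for throughput capped below line rate, TTL-expired ICMP seen
(B) MAC flapping — fails on fragmentation needed ICMP, latency flat, TTL-expired ICMP seen (predicts latency up, not latency flat)
(C) ARP table overflow — throughput capped below line rate match; fragmentation needed ICMP miss; latency flat miss; jitter up match; TTL-expired ICMP seen match
(D) duplex mismatch — throughput capped below line rate match; fragmentation needed ICMP match; latency flat match; jitter up miss; TTL-expired ICMP seen match
(E) DHCP scope exhaustion — throughput capped below line rate miss; fragmentation needed ICMP match; latency flat match; jitter up miss; TTL-expired ICMP seen miss
(F) QoS misclassification — throughput capped below line rate match; fragmentation needed ICMP match; latency flat match; jitter up miss; TTL-expired ICMP seen match
(G) spanning-tree reconvergence — throughput capped below line rate match; fragmentation needed ICMP match; latency flat match; jitter up miss; TTL-expired ICMP seen match
None of the listed candidates fits everything.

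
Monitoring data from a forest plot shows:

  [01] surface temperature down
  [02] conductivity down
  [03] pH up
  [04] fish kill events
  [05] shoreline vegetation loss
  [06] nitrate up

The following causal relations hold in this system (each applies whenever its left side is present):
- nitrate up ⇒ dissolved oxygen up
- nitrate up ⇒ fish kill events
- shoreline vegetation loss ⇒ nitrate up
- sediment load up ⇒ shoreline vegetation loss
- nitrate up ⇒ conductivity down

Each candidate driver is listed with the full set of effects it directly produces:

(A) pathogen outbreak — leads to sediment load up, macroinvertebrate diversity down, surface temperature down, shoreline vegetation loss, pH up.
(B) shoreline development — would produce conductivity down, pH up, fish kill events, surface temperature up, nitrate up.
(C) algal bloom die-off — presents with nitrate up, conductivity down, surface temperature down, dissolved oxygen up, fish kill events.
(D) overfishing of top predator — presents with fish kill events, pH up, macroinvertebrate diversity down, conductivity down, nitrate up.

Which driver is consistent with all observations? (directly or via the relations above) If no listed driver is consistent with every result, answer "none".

A

Checking each candidate against the observations:
(A) pathogen outbreak — accounts for every observation (conductivity down via shoreline vegetation loss → nitrate up → conductivity down)
(B) shoreline development — fails on surface temperature down, shoreline vegetation loss (predicts surface temperature up, not surface temperature down)
(C) algal bloom die-off — does not account for pH up, shoreline vegetation loss
(D) overfishing of top predator — surface temperature down ✗; conductivity down ✓; pH up ✓; fish kill events ✓; shoreline vegetation loss ✗; nitrate up ✓
(A) alone accounts for all the evidence.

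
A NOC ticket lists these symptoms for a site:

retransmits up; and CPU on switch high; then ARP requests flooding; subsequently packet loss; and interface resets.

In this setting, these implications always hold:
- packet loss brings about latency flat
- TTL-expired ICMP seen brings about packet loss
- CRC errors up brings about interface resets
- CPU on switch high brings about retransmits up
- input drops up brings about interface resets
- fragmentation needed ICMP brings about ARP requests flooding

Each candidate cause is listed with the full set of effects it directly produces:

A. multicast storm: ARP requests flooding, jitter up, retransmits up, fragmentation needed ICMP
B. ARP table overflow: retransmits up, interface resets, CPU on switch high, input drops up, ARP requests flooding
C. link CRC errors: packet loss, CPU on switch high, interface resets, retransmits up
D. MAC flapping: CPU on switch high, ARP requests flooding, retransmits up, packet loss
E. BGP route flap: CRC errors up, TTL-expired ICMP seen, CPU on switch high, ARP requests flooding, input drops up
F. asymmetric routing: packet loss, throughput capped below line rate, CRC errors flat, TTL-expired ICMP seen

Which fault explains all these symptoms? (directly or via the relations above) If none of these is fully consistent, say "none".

Checking each candidate against the observations:
(A) multicast storm — retransmits up match; CPU on switch high miss; ARP requests flooding match; packet loss miss; interface resets miss
(B) ARP table overflow — retransmits up match; CPU on switch high match; ARP requests flooding match; packet loss miss; interface resets match
(C) link CRC errors — does not account for ARP requests flooding
(D) MAC flapping — retransmits up match; CPU on switch high match; ARP requests flooding match; packet loss match; interface resets miss
(E) BGP route flap — retransmits up match (via CPU on switch high → retransmits up); CPU on switch high match; ARP requests flooding match; packet loss match (via TTL-expired ICMP seen → packet loss); interface resets match (via input drops up → interface resets)
(F) asymmetric routing — retransmits up miss; CPU on switch high miss; ARP requests flooding miss; packet loss match; interface resets miss
(E) is the only candidate with no mismatches.

E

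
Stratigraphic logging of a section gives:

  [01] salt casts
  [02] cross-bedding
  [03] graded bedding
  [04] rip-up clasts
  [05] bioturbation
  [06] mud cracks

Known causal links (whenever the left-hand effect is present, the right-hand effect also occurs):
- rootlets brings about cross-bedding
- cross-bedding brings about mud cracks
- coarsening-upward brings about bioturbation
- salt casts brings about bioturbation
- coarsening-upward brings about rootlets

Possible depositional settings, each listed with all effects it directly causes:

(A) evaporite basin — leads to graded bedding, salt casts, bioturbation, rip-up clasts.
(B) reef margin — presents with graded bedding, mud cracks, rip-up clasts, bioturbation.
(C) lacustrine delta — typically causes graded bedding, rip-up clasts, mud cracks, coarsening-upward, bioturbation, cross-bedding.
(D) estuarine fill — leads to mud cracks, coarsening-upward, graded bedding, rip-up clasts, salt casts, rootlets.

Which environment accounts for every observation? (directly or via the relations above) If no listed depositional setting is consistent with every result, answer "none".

Checking each candidate against the observations:
(A) evaporite basin — does not account for cross-bedding, mud cracks
(B) reef margin — does not account for salt casts, cross-bedding
(C) lacustrine delta — salt casts -; cross-bedding +; graded bedding +; rip-up clasts +; bioturbation +; mud cracks +
(D) estuarine fill — accounts for every observation (cross-bedding by rootlets → cross-bedding)
(D) is the only candidate with no mismatches.

D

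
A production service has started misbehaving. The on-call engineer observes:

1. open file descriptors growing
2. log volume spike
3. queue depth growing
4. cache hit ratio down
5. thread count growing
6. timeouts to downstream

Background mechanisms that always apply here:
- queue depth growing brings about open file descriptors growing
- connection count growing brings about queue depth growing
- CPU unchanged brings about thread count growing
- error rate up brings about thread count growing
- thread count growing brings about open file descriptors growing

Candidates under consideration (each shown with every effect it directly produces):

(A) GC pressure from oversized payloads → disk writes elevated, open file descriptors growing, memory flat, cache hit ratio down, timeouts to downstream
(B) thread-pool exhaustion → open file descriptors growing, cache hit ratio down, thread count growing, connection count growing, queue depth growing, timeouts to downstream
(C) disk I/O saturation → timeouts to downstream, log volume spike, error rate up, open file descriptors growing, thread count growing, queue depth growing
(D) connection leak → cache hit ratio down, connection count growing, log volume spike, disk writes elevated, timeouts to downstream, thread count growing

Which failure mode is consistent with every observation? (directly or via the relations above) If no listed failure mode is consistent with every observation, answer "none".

Checking each candidate against the observations:
(A) GC pressure from oversized payloads — open file descriptors growing yes; log volume spike NO; queue depth growing NO; cache hit ratio down yes; thread count growing NO; timeouts to downstream yes
(B) thread-pool exhaustion — does not account for log volume spike
(C) disk I/O saturation — open file descriptors growing yes; log volume spike yes; queue depth growing yes; cache hit ratio down NO; thread count growing yes; timeouts to downstream yes
(D) connection leak — open file descriptors growing yes (by thread count growing → open file descriptors growing); log volume spike yes; queue depth growing yes (by connection count growing → queue depth growing); cache hit ratio down yes; thread count growing yes; timeouts to downstream yes
Only (D) is consistent with every observation.

D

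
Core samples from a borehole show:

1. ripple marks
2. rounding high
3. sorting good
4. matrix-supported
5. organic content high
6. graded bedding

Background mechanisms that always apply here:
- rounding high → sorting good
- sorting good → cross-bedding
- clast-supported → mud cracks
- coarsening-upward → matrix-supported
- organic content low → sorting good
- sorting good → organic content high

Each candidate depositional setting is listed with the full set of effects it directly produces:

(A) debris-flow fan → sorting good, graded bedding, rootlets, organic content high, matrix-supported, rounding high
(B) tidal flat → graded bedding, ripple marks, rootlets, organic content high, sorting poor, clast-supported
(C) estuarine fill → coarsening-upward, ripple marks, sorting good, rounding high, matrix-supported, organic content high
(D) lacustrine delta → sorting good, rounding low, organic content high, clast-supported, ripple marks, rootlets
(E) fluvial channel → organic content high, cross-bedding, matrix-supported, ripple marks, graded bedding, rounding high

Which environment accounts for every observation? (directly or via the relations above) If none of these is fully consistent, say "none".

Testing each hypothesis:
(A) debris-flow fan — ripple marks -; rounding high +; sorting good +; matrix-supported +; organic content high +; graded bedding +
(B) tidal flat — ripple marks +; rounding high -; sorting good -; matrix-supported -; organic content high +; graded bedding +
(C) estuarine fill — does not account for graded bedding
(D) lacustrine delta — fails on rounding high, matrix-supported, graded bedding (predicts rounding low, not rounding high; predicts clast-supported, not matrix-supported)
(E) fluvial channel — ripple marks +; rounding high +; sorting good + (by rounding high → sorting good); matrix-supported +; organic content high +; graded bedding +
(E) is the only candidate with no mismatches.

E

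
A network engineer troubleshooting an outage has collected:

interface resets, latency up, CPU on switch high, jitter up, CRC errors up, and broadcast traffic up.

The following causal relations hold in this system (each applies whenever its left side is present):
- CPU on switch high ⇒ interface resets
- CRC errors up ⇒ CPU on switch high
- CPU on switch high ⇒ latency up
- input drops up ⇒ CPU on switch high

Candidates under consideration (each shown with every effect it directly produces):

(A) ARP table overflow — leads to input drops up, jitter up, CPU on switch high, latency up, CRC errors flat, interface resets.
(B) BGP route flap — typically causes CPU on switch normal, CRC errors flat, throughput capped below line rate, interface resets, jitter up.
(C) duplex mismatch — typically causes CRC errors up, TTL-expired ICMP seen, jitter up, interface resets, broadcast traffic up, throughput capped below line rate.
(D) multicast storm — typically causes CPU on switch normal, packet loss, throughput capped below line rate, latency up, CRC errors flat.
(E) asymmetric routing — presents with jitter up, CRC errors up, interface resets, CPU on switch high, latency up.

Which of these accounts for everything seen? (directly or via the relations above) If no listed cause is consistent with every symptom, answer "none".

Per-candidate check:
(A) ARP table overflow — fails on CRC errors up, broadcast traffic up (predicts CRC errors flat, not CRC errors up)
(B) BGP route flap — interface resets ✓; latency up ✗; CPU on switch high ✗; jitter up ✓; CRC errors up ✗; broadcast traffic up ✗
(C) duplex mismatch — interface resets ✓; latency up ✓ (through CRC errors up → CPU on switch high → latency up); CPU on switch high ✓ (through CRC errors up → CPU on switch high); jitter up ✓; CRC errors up ✓; broadcast traffic up ✓
(D) multicast storm — fails on interface resets, CPU on switch high, jitter up, CRC errors up, broadcast traffic up (predicts CPU on switch normal, not CPU on switch high; predicts CRC errors flat, not CRC errors up)
(E) asymmetric routing — interface resets ✓; latency up ✓; CPU on switch high ✓; jitter up ✓; CRC errors up ✓; broadcast traffic up ✗
(C) alone accounts for all the evidence.

C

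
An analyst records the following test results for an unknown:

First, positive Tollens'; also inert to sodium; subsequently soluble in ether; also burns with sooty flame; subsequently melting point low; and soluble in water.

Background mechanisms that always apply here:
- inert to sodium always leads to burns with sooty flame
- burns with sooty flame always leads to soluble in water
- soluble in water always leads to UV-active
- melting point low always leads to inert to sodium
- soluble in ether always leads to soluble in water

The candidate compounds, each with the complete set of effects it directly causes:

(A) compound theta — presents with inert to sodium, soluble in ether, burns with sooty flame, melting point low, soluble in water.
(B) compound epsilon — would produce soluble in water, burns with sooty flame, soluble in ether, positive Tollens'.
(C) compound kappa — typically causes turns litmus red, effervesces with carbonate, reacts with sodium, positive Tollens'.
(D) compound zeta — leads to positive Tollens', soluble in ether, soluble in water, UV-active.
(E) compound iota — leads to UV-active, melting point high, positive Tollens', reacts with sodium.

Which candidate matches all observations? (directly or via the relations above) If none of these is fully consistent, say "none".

none

Per-candidate check:
(A) compound theta — positive Tollens' NO; inert to sodium yes; soluble in ether yes; burns with sooty flame yes; melting point low yes; soluble in water yes
(B) compound epsilon — positive Tollens' yes; inert to sodium NO; soluble in ether yes; burns with sooty flame yes; melting point low NO; soluble in water yes
(C) compound kappa — positive Tollens' yes; inert to sodium NO; soluble in ether NO; burns with sooty flame NO; melting point low NO; soluble in water NO
(D) compound zeta — positive Tollens' yes; inert to sodium NO; soluble in ether yes; burns with sooty flame NO; melting point low NO; soluble in water yes
(E) compound iota — fails on inert to sodium, soluble in ether, burns with sooty flame, melting point low, soluble in water (predicts reacts with sodium, not inert to sodium; predicts melting point high, not melting point low)
None of the listed candidates fits everything.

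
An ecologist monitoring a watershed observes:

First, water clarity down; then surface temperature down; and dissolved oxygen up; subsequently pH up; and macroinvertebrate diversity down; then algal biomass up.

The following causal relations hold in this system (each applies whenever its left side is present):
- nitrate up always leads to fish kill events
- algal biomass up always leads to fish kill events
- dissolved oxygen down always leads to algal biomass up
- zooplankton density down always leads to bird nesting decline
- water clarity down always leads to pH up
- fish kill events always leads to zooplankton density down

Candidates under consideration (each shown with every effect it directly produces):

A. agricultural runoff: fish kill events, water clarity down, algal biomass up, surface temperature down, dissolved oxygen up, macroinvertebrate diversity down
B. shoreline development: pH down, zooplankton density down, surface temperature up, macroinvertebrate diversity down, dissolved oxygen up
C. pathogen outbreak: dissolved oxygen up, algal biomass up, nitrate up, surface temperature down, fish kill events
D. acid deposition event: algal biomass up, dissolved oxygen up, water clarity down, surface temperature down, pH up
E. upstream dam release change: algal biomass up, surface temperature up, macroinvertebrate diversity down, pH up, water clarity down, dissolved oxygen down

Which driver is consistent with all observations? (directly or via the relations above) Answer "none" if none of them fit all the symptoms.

A

Checking each candidate against the observations:
(A) agricultural runoff — accounts for every observation (pH up through water clarity down → pH up)
(B) shoreline development — water clarity down -; surface temperature down -; dissolved oxygen up +; pH up -; macroinvertebrate diversity down +; algal biomass up -
(C) pathogen outbreak — does not account for water clarity down, pH up, macroinvertebrate diversity down
(D) acid deposition event — does not account for macroinvertebrate diversity down
(E) upstream dam release change — fails on surface temperature down, dissolved oxygen up (predicts surface temperature up, not surface temperature down; predicts dissolved oxygen down, not dissolved oxygen up)
Only (A) is consistent with every observation.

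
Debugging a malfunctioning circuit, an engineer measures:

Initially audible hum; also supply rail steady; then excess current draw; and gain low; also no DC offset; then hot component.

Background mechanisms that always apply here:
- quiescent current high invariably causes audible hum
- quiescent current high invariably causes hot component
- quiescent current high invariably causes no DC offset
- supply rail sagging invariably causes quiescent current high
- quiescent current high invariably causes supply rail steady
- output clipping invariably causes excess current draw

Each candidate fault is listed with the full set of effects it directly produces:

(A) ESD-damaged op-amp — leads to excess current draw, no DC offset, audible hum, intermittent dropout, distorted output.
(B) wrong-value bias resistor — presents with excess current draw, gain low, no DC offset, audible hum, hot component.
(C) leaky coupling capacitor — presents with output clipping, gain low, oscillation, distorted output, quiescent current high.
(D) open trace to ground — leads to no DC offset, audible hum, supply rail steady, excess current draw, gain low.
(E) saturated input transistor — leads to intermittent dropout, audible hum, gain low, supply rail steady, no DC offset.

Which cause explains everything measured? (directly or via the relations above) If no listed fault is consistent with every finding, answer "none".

Per-candidate check:
(A) ESD-damaged op-amp — audible hum match; supply rail steady miss; excess current draw match; gain low miss; no DC offset match; hot component miss
(B) wrong-value bias resistor — audible hum match; supply rail steady miss; excess current draw match; gain low match; no DC offset match; hot component match
(C) leaky coupling capacitor — audible hum match (via quiescent current high → audible hum); supply rail steady match (via quiescent current high → supply rail steady); excess current draw match (via output clipping → excess current draw); gain low match; no DC offset match (via quiescent current high → no DC offset); hot component match (via quiescent current high → hot component)
(D) open trace to ground — audible hum match; supply rail steady match; excess current draw match; gain low match; no DC offset match; hot component miss
(E) saturated input transistor — does not account for excess current draw, hot component
(C) alone accounts for all the evidence.

C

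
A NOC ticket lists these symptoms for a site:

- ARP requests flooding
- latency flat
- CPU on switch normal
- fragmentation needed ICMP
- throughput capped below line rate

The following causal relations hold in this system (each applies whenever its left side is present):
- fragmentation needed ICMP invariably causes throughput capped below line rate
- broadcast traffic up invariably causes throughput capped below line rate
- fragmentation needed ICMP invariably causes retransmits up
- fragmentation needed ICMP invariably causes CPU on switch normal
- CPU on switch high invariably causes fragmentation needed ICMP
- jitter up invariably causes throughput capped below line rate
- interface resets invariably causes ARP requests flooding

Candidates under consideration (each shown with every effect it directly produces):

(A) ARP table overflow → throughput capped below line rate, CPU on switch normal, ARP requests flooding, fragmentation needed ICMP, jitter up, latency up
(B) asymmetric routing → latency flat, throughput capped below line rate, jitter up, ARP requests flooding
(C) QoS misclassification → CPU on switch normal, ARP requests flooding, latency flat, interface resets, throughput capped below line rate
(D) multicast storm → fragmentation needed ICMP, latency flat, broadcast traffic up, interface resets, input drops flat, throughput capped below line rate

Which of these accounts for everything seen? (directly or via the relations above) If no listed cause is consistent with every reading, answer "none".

For each candidate, compare predicted effects to what was observed:
(A) ARP table overflow — fails on latency flat (predicts latency up, not latency flat)
(B) asymmetric routing — ARP requests flooding yes; latency flat yes; CPU on switch normal NO; fragmentation needed ICMP NO; throughput capped below line rate yes
(C) QoS misclassification — does not account for fragmentation needed ICMP
(D) multicast storm — accounts for every observation (ARP requests flooding by interface resets → ARP requests flooding)
Only (D) is consistent with every observation.

D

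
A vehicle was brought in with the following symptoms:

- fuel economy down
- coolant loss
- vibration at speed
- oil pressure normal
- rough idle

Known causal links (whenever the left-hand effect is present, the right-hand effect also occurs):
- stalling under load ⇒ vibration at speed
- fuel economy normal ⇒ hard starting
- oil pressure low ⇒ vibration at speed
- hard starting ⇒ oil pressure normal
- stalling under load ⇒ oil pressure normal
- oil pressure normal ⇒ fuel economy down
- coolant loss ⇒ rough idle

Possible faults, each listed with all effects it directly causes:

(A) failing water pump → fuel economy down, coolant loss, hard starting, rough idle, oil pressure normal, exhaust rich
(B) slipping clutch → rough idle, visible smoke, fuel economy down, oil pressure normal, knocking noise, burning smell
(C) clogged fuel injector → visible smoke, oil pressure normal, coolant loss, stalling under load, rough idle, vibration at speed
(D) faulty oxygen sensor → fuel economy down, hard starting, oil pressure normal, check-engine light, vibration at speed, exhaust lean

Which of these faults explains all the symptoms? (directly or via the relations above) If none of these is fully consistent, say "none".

C

Per-candidate check:
(A) failing water pump — fuel economy down match; coolant loss match; vibration at speed miss; oil pressure normal match; rough idle match
(B) slipping clutch — does not account for coolant loss, vibration at speed
(C) clogged fuel injector — fuel economy down match (through oil pressure normal → fuel economy down); coolant loss match; vibration at speed match; oil pressure normal match; rough idle match
(D) faulty oxygen sensor — fuel economy down match; coolant loss miss; vibration at speed match; oil pressure normal match; rough idle miss
(C) alone accounts for all the evidence.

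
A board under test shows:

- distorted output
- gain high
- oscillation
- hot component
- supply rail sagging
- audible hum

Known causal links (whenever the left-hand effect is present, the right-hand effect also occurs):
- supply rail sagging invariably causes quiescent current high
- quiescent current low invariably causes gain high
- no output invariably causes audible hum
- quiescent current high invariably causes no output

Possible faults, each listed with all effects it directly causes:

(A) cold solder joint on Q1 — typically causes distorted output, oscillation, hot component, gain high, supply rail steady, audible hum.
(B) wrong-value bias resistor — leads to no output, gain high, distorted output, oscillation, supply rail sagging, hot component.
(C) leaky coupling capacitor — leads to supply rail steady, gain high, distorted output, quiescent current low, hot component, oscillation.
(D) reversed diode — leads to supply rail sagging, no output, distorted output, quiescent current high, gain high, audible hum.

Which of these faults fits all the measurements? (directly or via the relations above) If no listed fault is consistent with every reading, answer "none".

B

Checking each candidate against the observations:
(A) cold solder joint on Q1 — fails on supply rail sagging (predicts supply rail steady, not supply rail sagging)
(B) wrong-value bias resistor — distorted output yes; gain high yes; oscillation yes; hot component yes; supply rail sagging yes; audible hum yes (via no output → audible hum)
(C) leaky coupling capacitor — fails on supply rail sagging, audible hum (predicts supply rail steady, not supply rail sagging)
(D) reversed diode — does not account for oscillation, hot component
Only (B) is consistent with every observation.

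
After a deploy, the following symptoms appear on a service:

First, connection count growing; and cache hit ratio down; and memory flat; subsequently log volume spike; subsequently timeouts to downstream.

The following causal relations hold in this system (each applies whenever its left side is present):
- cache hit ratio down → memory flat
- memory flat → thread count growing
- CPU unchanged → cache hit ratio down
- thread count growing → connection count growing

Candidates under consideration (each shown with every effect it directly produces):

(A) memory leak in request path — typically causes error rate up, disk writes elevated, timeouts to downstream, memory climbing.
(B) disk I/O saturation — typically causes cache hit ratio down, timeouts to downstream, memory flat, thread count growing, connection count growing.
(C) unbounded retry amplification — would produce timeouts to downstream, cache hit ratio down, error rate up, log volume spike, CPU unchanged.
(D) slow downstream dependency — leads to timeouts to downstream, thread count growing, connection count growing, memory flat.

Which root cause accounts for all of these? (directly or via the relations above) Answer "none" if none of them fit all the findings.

C

For each candidate, compare predicted effects to what was observed:
(A) memory leak in request path — connection count growing NO; cache hit ratio down NO; memory flat NO; log volume spike NO; timeouts to downstream yes
(B) disk I/O saturation — does not account for log volume spike
(C) unbounded retry amplification — connection count growing yes (via cache hit ratio down → memory flat → thread count growing → connection count growing); cache hit ratio down yes; memory flat yes (via cache hit ratio down → memory flat); log volume spike yes; timeouts to downstream yes
(D) slow downstream dependency — does not account for cache hit ratio down, log volume spike
(C) alone accounts for all the evidence.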